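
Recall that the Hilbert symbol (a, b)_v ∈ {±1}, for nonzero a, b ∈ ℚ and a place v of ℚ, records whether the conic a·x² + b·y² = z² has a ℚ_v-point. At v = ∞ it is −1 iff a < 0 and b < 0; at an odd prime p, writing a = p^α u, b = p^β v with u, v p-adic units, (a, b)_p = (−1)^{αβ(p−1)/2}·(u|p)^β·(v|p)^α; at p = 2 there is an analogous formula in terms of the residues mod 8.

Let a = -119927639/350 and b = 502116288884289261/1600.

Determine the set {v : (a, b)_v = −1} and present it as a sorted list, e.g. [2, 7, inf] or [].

Mod squares: a ≡ -58786, b ≡ 2261. Check v ∈ {∞, 2, 3, 5, 7, 13, 17, 19}.
v=19: a=19^1·(≡13), b=19^3·(≡11) mod 19; (13|19)=-1, (11|19)=+1; (−1)^{1·3·9}·(-1)^3·(+1)^1 = +1.
v=7: a=7^-1·(≡1), b=7^3·(≡4) mod 7; (1|7)=+1, (4|7)=+1; (−1)^{-1·3·3}·(+1)^3·(+1)^-1 = -1.
v=5: a=5^-2·(≡4), b=5^-2·(≡4) mod 5; (4|5)=+1, (4|5)=+1; (−1)^{-2·-2·2}·(+1)^-2·(+1)^-2 = +1.
v=17: a=17^1·(≡11), b=17^3·(≡11) mod 17; (11|17)=-1, (11|17)=-1; (−1)^{1·3·8}·(-1)^3·(-1)^1 = +1.
v=2: v_2(a)=-1, v_2(b)=-6; units ≡ 7, 5 (mod 8); ε·ε+αω+βω = 1·0+-1·1+-6·0 ≡ 1  ⇒  (a,b)_2 = -1.
v=13: a=13^5·(≡11), b=13^6·(≡4) mod 13; (11|13)=-1, (4|13)=+1; (−1)^{5·6·6}·(-1)^6·(+1)^5 = +1.
v=∞: -58786 < 0 and 2261 > 0  ⇒  (a,b)_∞ = +1.
v=3: a=3^0·(≡2), b=3^2·(≡2) mod 3; (2|3)=-1, (2|3)=-1; (−1)^{0·2·1}·(-1)^2·(-1)^0 = +1.
(-58786, 2261 / ℚ) ramifies at {2, 7}: a division algebra.

[2, 7]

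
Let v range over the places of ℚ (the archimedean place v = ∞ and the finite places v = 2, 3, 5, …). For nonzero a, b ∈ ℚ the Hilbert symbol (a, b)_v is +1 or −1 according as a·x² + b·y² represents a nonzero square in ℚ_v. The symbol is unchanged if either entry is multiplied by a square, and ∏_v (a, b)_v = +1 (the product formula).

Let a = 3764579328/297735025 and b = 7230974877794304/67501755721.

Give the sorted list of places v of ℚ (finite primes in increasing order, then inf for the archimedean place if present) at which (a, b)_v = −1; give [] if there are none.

[2, 7]

(a, b) ≡ (3, 546) mod (ℚ^×)²; places V = {2, 3, 5, 7, 13, 17, 29, 31, 41, ∞}.
(a,b)_13: α=0, u≡1; β=3, v≡3 (mod 13); (1|13)=+1, (3|13)=+1; sign (−1)^0·+1^3·+1^0 = +1.
(a,b)_3: α=7, u≡1; β=15, v≡2 (mod 3); (1|3)=+1, (2|3)=-1; sign (−1)^1·+1^15·-1^7 = +1.
(a,b)_41: α=2, u≡11; β=0, v≡14 (mod 41); (11|41)=-1, (14|41)=-1; sign (−1)^0·-1^0·-1^2 = +1.
(a,b)_29: α=-2, u≡3; β=-2, v≡28 (mod 29); (3|29)=-1, (28|29)=+1; sign (−1)^0·-1^-2·+1^-2 = +1.
(a,b)_31: α=0, u≡23; β=-2, v≡1 (mod 31); (23|31)=-1, (1|31)=+1; sign (−1)^0·-1^-2·+1^0 = +1.
(a,b)_5: α=-2, u≡3; β=0, v≡4 (mod 5); (3|5)=-1, (4|5)=+1; sign (−1)^0·-1^0·+1^-2 = +1.
(a,b)_7: α=-2, u≡6; β=1, v≡1 (mod 7); (6|7)=-1, (1|7)=+1; sign (−1)^0·-1^1·+1^-2 = -1.
(a,b)_2: α=10, β=15; u≡3, v≡1 (mod 8); ε(u)ε(v)=1·0, αω(v)=10·0, βω(u)=15·1; sum ≡ 1  ⇒  -1.
(a,b)_∞: sgn(3)=+, sgn(546)=+, so +1.
(a,b)_17: α=-2, u≡6; β=-4, v≡4 (mod 17); (6|17)=-1, (4|17)=+1; sign (−1)^0·-1^-4·+1^-2 = +1.
|Ram(3, 546)| = 2, even; anisotropic at {2, 7}.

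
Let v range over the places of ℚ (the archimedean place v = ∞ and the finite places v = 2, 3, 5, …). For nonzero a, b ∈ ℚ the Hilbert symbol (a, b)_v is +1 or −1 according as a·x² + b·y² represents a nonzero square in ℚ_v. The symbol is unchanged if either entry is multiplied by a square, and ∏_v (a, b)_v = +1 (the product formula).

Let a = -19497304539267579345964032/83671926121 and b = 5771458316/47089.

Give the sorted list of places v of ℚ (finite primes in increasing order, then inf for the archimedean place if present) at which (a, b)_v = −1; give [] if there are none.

[29, 41]

(a, b) ≡ (-293683, 4992611) mod (ℚ^×)²; places V = {2, 3, 7, 13, 17, 19, 29, 31, 41, 43, ∞}.
(a,b)_19: α=3, u≡6; β=1, v≡14 (mod 19); (6|19)=+1, (14|19)=-1; sign (−1)^1·+1^1·-1^3 = +1.
(a,b)_13: α=3, u≡1; β=1, v≡4 (mod 13); (1|13)=+1, (4|13)=+1; sign (−1)^0·+1^1·+1^3 = +1.
(a,b)_17: α=4, u≡15; β=3, v≡2 (mod 17); (15|17)=+1, (2|17)=+1; sign (−1)^0·+1^3·+1^4 = +1.
(a,b)_29: α=3, u≡22; β=1, v≡21 (mod 29); (22|29)=+1, (21|29)=-1; sign (−1)^0·+1^1·-1^3 = -1.
(a,b)_31: α=-4, u≡26; β=-2, v≡15 (mod 31); (26|31)=-1, (15|31)=-1; sign (−1)^0·-1^-2·-1^-4 = +1.
(a,b)_∞: sgn(-293683)=−, sgn(4992611)=+, so +1.
(a,b)_41: α=3, u≡35; β=1, v≡16 (mod 41); (35|41)=-1, (16|41)=+1; sign (−1)^0·-1^1·+1^3 = -1.
(a,b)_7: α=-2, u≡4; β=-2, v≡4 (mod 7); (4|7)=+1, (4|7)=+1; sign (−1)^0·+1^-2·+1^-2 = +1.
(a,b)_3: α=2, u≡2; β=0, v≡2 (mod 3); (2|3)=-1, (2|3)=-1; sign (−1)^0·-1^0·-1^2 = +1.
(a,b)_2: α=10, β=2; u≡5, v≡3 (mod 8); ε(u)ε(v)=0·1, αω(v)=10·1, βω(u)=2·1; sum ≡ 0  ⇒  +1.
(a,b)_43: α=-2, u≡18; β=0, v≡9 (mod 43); (18|43)=-1, (9|43)=+1; sign (−1)^0·-1^0·+1^-2 = +1.
Ram(-293683, 4992611) = {29, 41}; no ℚ_29-point on the conic.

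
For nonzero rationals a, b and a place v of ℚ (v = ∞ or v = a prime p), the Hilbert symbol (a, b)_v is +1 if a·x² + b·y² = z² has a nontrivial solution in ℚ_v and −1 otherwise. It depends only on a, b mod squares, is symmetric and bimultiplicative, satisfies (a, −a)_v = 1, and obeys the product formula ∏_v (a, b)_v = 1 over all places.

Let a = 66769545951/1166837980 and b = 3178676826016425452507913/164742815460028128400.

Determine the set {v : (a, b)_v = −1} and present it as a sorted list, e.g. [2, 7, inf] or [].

[5, 19, 23, 31]

Mod squares: a ≡ 1130293945, b ≡ 713. Check v ∈ {∞, 2, 3, 5, 7, 11, 19, 23, 31, 37, 41, 47}.
v=19: a=19^3·(≡3), b=19^6·(≡2) mod 19; (3|19)=-1, (2|19)=-1; (−1)^{3·6·9}·(-1)^6·(-1)^3 = -1.
v=2: v_2(a)=-2, v_2(b)=-4; units ≡ 1, 1 (mod 8); ε·ε+αω+βω = 0·0+-2·0+-4·0 ≡ 0  ⇒  (a,b)_2 = +1.
v=23: a=23^1·(≡4), b=23^3·(≡6) mod 23; (4|23)=+1, (6|23)=+1; (−1)^{1·3·11}·(+1)^3·(+1)^1 = -1.
v=37: a=37^1·(≡10), b=37^2·(≡26) mod 37; (10|37)=+1, (26|37)=+1; (−1)^{1·2·18}·(+1)^2·(+1)^1 = +1.
v=5: a=5^-1·(≡1), b=5^-2·(≡3) mod 5; (1|5)=+1, (3|5)=-1; (−1)^{-1·-2·2}·(+1)^-2·(-1)^-1 = -1.
v=11: a=11^-1·(≡9), b=11^-4·(≡3) mod 11; (9|11)=+1, (3|11)=+1; (−1)^{-1·-4·5}·(+1)^-4·(+1)^-1 = +1.
v=∞: 1130293945 > 0 and 713 > 0  ⇒  (a,b)_∞ = +1.
v=41: a=41^1·(≡8), b=41^2·(≡21) mod 41; (8|41)=+1, (21|41)=+1; (−1)^{1·2·20}·(+1)^2·(+1)^1 = +1.
v=7: a=7^-4·(≡2), b=7^-8·(≡5) mod 7; (2|7)=+1, (5|7)=-1; (−1)^{-4·-8·3}·(+1)^-8·(-1)^-4 = +1.
v=3: a=3^2·(≡1), b=3^4·(≡2) mod 3; (1|3)=+1, (2|3)=-1; (−1)^{2·4·1}·(+1)^4·(-1)^2 = +1.
v=47: a=47^-2·(≡28), b=47^-4·(≡6) mod 47; (28|47)=+1, (6|47)=+1; (−1)^{-2·-4·23}·(+1)^-4·(+1)^-2 = +1.
v=31: a=31^1·(≡30), b=31^3·(≡13) mod 31; (30|31)=-1, (13|31)=-1; (−1)^{1·3·15}·(-1)^3·(-1)^1 = -1.
(1130293945, 713 / ℚ) ramifies at {5, 19, 23, 31}: a division algebra.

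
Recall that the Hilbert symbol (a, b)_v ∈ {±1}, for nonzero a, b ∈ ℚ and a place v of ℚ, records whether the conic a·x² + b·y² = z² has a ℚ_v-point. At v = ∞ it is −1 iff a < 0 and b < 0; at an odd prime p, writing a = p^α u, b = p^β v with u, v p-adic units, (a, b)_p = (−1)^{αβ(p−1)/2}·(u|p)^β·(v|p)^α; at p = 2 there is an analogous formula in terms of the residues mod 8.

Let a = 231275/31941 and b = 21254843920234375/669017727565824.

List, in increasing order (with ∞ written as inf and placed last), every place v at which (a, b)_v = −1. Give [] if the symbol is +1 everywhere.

Mod squares: a ≡ 231, b ≡ 1155. Check v ∈ {∞, 2, 3, 5, 7, 11, 13, 17, 29, 53}.
v=29: a=29^2·(≡6), b=29^4·(≡24) mod 29; (6|29)=+1, (24|29)=+1; (−1)^{2·4·14}·(+1)^4·(+1)^2 = +1.
v=∞: 231 > 0 and 1155 > 0  ⇒  (a,b)_∞ = +1.
v=2: v_2(a)=0, v_2(b)=-26; units ≡ 7, 3 (mod 8); ε·ε+αω+βω = 1·1+0·1+-26·0 ≡ 1  ⇒  (a,b)_2 = -1.
v=5: a=5^2·(≡1), b=5^7·(≡1) mod 5; (1|5)=+1, (1|5)=+1; (−1)^{2·7·2}·(+1)^7·(+1)^2 = +1.
v=7: a=7^-1·(≡5), b=7^-1·(≡1) mod 7; (5|7)=-1, (1|7)=+1; (−1)^{-1·-1·3}·(-1)^-1·(+1)^-1 = +1.
v=53: a=53^0·(≡51), b=53^-2·(≡37) mod 53; (51|53)=-1, (37|53)=+1; (−1)^{0·-2·26}·(-1)^-2·(+1)^0 = +1.
v=17: a=17^0·(≡5), b=17^2·(≡1) mod 17; (5|17)=-1, (1|17)=+1; (−1)^{0·2·8}·(-1)^2·(+1)^0 = +1.
v=13: a=13^-2·(≡10), b=13^-2·(≡8) mod 13; (10|13)=+1, (8|13)=-1; (−1)^{-2·-2·6}·(+1)^-2·(-1)^-2 = +1.
v=11: a=11^1·(≡6), b=11^3·(≡6) mod 11; (6|11)=-1, (6|11)=-1; (−1)^{1·3·5}·(-1)^3·(-1)^1 = -1.
v=3: a=3^-3·(≡2), b=3^-1·(≡1) mod 3; (2|3)=-1, (1|3)=+1; (−1)^{-3·-1·1}·(-1)^-1·(+1)^-3 = +1.
(231, 1155 / ℚ) ramifies at {2, 11}: a division algebra.

[2, 11]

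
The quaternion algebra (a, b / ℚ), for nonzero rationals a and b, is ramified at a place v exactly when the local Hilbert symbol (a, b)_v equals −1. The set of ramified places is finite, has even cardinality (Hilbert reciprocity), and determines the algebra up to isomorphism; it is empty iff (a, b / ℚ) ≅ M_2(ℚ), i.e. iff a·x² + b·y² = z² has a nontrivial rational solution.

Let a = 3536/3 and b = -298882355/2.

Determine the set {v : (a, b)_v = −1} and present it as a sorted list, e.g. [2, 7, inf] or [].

[3, 5, 17, 23]

Mod squares: a ≡ 663, b ≡ -3910. Check v ∈ {∞, 2, 3, 5, 13, 17, 23}.
v=3: a=3^-1·(≡2), b=3^0·(≡2) mod 3; (2|3)=-1, (2|3)=-1; (−1)^{-1·0·1}·(-1)^0·(-1)^-1 = -1.
v=17: a=17^1·(≡7), b=17^3·(≡4) mod 17; (7|17)=-1, (4|17)=+1; (−1)^{1·3·8}·(-1)^3·(+1)^1 = -1.
v=5: a=5^0·(≡2), b=5^1·(≡2) mod 5; (2|5)=-1, (2|5)=-1; (−1)^{0·1·2}·(-1)^1·(-1)^0 = -1.
v=∞: 663 > 0 and -3910 < 0  ⇒  (a,b)_∞ = +1.
v=23: a=23^0·(≡21), b=23^3·(≡11) mod 23; (21|23)=-1, (11|23)=-1; (−1)^{0·3·11}·(-1)^3·(-1)^0 = -1.
v=2: v_2(a)=4, v_2(b)=-1; units ≡ 7, 5 (mod 8); ε·ε+αω+βω = 1·0+4·1+-1·0 ≡ 0  ⇒  (a,b)_2 = +1.
v=13: a=13^1·(≡4), b=13^0·(≡4) mod 13; (4|13)=+1, (4|13)=+1; (−1)^{1·0·6}·(+1)^0·(+1)^1 = +1.
|Ram(663, -3910)| = 4, even; anisotropic at {3, 5, 17, 23}.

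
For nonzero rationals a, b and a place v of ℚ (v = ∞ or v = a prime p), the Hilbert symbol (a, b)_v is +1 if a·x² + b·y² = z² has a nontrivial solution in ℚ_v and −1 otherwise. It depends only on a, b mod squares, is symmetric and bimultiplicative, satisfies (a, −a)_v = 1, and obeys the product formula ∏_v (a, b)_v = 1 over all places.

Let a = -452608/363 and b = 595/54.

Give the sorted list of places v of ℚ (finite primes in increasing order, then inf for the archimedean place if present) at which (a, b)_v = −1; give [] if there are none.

(a, b) ≡ (-1326, 3570) mod (ℚ^×)²; places V = {2, 3, 5, 7, 11, 13, 17, ∞}.
(a,b)_2: α=11, β=-1; u≡1, v≡1 (mod 8); ε(u)ε(v)=0·0, αω(v)=11·0, βω(u)=-1·0; sum ≡ 0  ⇒  +1.
(a,b)_17: α=1, u≡11; β=1, v≡6 (mod 17); (11|17)=-1, (6|17)=-1; sign (−1)^0·-1^1·-1^1 = +1.
(a,b)_11: α=-2, u≡3; β=0, v≡10 (mod 11); (3|11)=+1, (10|11)=-1; sign (−1)^0·+1^0·-1^-2 = +1.
(a,b)_∞: sgn(-1326)=−, sgn(3570)=+, so +1.
(a,b)_5: α=0, u≡4; β=1, v≡1 (mod 5); (4|5)=+1, (1|5)=+1; sign (−1)^0·+1^1·+1^0 = +1.
(a,b)_7: α=0, u≡2; β=1, v≡3 (mod 7); (2|7)=+1, (3|7)=-1; sign (−1)^0·+1^1·-1^0 = +1.
(a,b)_3: α=-1, u≡2; β=-3, v≡2 (mod 3); (2|3)=-1, (2|3)=-1; sign (−1)^1·-1^-3·-1^-1 = -1.
(a,b)_13: α=1, u≡2; β=0, v≡5 (mod 13); (2|13)=-1, (5|13)=-1; sign (−1)^0·-1^0·-1^1 = -1.
(-1326, 3570 / ℚ) ramifies at {3, 13}: a division algebra.

[3, 13]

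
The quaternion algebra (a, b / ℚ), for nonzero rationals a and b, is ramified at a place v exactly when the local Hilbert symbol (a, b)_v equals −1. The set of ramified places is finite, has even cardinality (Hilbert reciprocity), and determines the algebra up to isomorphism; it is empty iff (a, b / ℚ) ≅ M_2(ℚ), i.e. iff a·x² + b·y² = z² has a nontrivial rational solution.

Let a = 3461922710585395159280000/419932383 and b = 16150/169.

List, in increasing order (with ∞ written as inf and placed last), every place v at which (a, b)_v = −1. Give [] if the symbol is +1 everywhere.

Mod squares: a ≡ 40072026, b ≡ 646. Check v ∈ {∞, 2, 3, 5, 13, 17, 19, 23, 29, 31, 37}.
v=31: a=31^3·(≡9), b=31^0·(≡11) mod 31; (9|31)=+1, (11|31)=-1; (−1)^{3·0·15}·(+1)^0·(-1)^3 = -1.
v=∞: 40072026 > 0 and 646 > 0  ⇒  (a,b)_∞ = +1.
v=37: a=37^4·(≡25), b=37^0·(≡22) mod 37; (25|37)=+1, (22|37)=-1; (−1)^{4·0·18}·(+1)^0·(-1)^4 = +1.
v=23: a=23^1·(≡2), b=23^0·(≡12) mod 23; (2|23)=+1, (12|23)=+1; (−1)^{1·0·11}·(+1)^0·(+1)^1 = +1.
v=5: a=5^4·(≡1), b=5^2·(≡4) mod 5; (1|5)=+1, (4|5)=+1; (−1)^{4·2·2}·(+1)^2·(+1)^4 = +1.
v=29: a=29^-1·(≡10), b=29^0·(≡18) mod 29; (10|29)=-1, (18|29)=-1; (−1)^{-1·0·14}·(-1)^0·(-1)^-1 = -1.
v=13: a=13^-6·(≡2), b=13^-2·(≡4) mod 13; (2|13)=-1, (4|13)=+1; (−1)^{-6·-2·6}·(-1)^-2·(+1)^-6 = +1.
v=19: a=19^3·(≡5), b=19^1·(≡12) mod 19; (5|19)=+1, (12|19)=-1; (−1)^{3·1·9}·(+1)^1·(-1)^3 = +1.
v=17: a=17^3·(≡16), b=17^1·(≡2) mod 17; (16|17)=+1, (2|17)=+1; (−1)^{3·1·8}·(+1)^1·(+1)^3 = +1.
v=2: v_2(a)=7, v_2(b)=1; units ≡ 5, 3 (mod 8); ε·ε+αω+βω = 0·1+7·1+1·1 ≡ 0  ⇒  (a,b)_2 = +1.
v=3: a=3^-1·(≡1), b=3^0·(≡1) mod 3; (1|3)=+1, (1|3)=+1; (−1)^{-1·0·1}·(+1)^0·(+1)^-1 = +1.
|Ram(40072026, 646)| = 2, even; anisotropic at {29, 31}.

[29, 31]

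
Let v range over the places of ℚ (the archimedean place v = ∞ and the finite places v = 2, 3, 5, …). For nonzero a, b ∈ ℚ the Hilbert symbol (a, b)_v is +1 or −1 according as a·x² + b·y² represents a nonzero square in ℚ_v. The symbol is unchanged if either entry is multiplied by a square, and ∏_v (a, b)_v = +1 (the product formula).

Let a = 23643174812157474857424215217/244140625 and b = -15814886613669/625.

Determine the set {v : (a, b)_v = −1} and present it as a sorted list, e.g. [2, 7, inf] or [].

[31, 37, 43, 47]

Mod squares: a ≡ 7657, b ≡ -203169109. Check v ∈ {∞, 2, 3, 5, 11, 13, 19, 31, 37, 43, 47}.
v=2: v_2(a)=0, v_2(b)=0; units ≡ 1, 3 (mod 8); ε·ε+αω+βω = 0·1+0·1+0·0 ≡ 0  ⇒  (a,b)_2 = +1.
v=37: a=37^2·(≡24), b=37^1·(≡22) mod 37; (24|37)=-1, (22|37)=-1; (−1)^{2·1·18}·(-1)^1·(-1)^2 = -1.
v=31: a=31^5·(≡30), b=31^2·(≡23) mod 31; (30|31)=-1, (23|31)=-1; (−1)^{5·2·15}·(-1)^2·(-1)^5 = -1.
v=19: a=19^3·(≡16), b=19^1·(≡13) mod 19; (16|19)=+1, (13|19)=-1; (−1)^{3·1·9}·(+1)^1·(-1)^3 = +1.
v=47: a=47^2·(≡11), b=47^1·(≡30) mod 47; (11|47)=-1, (30|47)=-1; (−1)^{2·1·23}·(-1)^1·(-1)^2 = -1.
v=43: a=43^2·(≡29), b=43^1·(≡32) mod 43; (29|43)=-1, (32|43)=-1; (−1)^{2·1·21}·(-1)^1·(-1)^2 = -1.
v=13: a=13^3·(≡12), b=13^1·(≡3) mod 13; (12|13)=+1, (3|13)=+1; (−1)^{3·1·6}·(+1)^1·(+1)^3 = +1.
v=∞: 7657 > 0 and -203169109 < 0  ⇒  (a,b)_∞ = +1.
v=11: a=11^2·(≡9), b=11^1·(≡4) mod 11; (9|11)=+1, (4|11)=+1; (−1)^{2·1·5}·(+1)^1·(+1)^2 = +1.
v=5: a=5^-12·(≡2), b=5^-4·(≡1) mod 5; (2|5)=-1, (1|5)=+1; (−1)^{-12·-4·2}·(-1)^-4·(+1)^-12 = +1.
v=3: a=3^4·(≡1), b=3^4·(≡2) mod 3; (1|3)=+1, (2|3)=-1; (−1)^{4·4·1}·(+1)^4·(-1)^4 = +1.
(7657, -203169109 / ℚ) ramifies at {31, 37, 43, 47}: a division algebra.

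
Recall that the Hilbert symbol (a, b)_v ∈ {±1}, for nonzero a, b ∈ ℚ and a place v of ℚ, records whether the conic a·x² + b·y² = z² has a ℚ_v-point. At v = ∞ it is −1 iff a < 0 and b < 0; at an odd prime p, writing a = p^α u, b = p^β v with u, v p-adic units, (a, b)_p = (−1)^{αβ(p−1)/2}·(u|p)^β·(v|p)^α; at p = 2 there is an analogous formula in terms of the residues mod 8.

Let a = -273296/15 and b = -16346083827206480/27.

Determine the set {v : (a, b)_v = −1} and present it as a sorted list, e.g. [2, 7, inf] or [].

(a, b) ≡ (-256215, -10504815) mod (ℚ^×)²; places V = {2, 3, 5, 19, 29, 31, 41, ∞}.
(a,b)_41: α=0, u≡28; β=1, v≡17 (mod 41); (28|41)=-1, (17|41)=-1; sign (−1)^0·-1^1·-1^0 = -1.
(a,b)_2: α=4, β=4; u≡1, v≡1 (mod 8); ε(u)ε(v)=0·0, αω(v)=4·0, βω(u)=4·0; sum ≡ 0  ⇒  +1.
(a,b)_3: α=-1, u≡2; β=-3, v≡1 (mod 3); (2|3)=-1, (1|3)=+1; sign (−1)^1·-1^-3·+1^-1 = +1.
(a,b)_19: α=1, u≡5; β=3, v≡18 (mod 19); (5|19)=+1, (18|19)=-1; sign (−1)^1·+1^3·-1^1 = +1.
(a,b)_∞: sgn(-256215)=−, sgn(-10504815)=−, so -1.
(a,b)_29: α=1, u≡2; β=3, v≡6 (mod 29); (2|29)=-1, (6|29)=+1; sign (−1)^0·-1^3·+1^1 = -1.
(a,b)_5: α=-1, u≡3; β=1, v≡2 (mod 5); (3|5)=-1, (2|5)=-1; sign (−1)^0·-1^1·-1^-1 = +1.
(a,b)_31: α=1, u≡24; β=3, v≡3 (mod 31); (24|31)=-1, (3|31)=-1; sign (−1)^1·-1^3·-1^1 = -1.
(-256215, -10504815 / ℚ) ramifies at {29, 31, 41, ∞}: a division algebra.

[29, 31, 41, inf]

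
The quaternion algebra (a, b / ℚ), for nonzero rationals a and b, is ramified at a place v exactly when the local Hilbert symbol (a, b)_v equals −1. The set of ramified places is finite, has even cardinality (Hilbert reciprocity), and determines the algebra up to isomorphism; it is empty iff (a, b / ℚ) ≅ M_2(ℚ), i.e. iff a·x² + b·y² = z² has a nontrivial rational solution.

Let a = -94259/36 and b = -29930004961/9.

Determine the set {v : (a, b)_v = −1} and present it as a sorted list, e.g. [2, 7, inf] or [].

(a, b) ≡ (-779, -49321) mod (ℚ^×)²; places V = {2, 3, 11, 19, 31, 37, 41, 43, ∞}.
(a,b)_31: α=0, u≡21; β=1, v≡27 (mod 31); (21|31)=-1, (27|31)=-1; sign (−1)^0·-1^1·-1^0 = -1.
(a,b)_2: α=-2, β=0; u≡5, v≡7 (mod 8); ε(u)ε(v)=0·1, αω(v)=-2·0, βω(u)=0·1; sum ≡ 0  ⇒  +1.
(a,b)_3: α=-2, u≡1; β=-2, v≡2 (mod 3); (1|3)=+1, (2|3)=-1; sign (−1)^0·+1^-2·-1^-2 = +1.
(a,b)_∞: sgn(-779)=−, sgn(-49321)=−, so -1.
(a,b)_43: α=0, u≡25; β=1, v≡15 (mod 43); (25|43)=+1, (15|43)=+1; sign (−1)^0·+1^1·+1^0 = +1.
(a,b)_37: α=0, u≡20; β=1, v≡16 (mod 37); (20|37)=-1, (16|37)=+1; sign (−1)^0·-1^1·+1^0 = -1.
(a,b)_41: α=1, u≡17; β=2, v≡21 (mod 41); (17|41)=-1, (21|41)=+1; sign (−1)^0·-1^2·+1^1 = +1.
(a,b)_11: α=2, u≡8; β=0, v≡5 (mod 11); (8|11)=-1, (5|11)=+1; sign (−1)^0·-1^0·+1^2 = +1.
(a,b)_19: α=1, u≡1; β=2, v≡3 (mod 19); (1|19)=+1, (3|19)=-1; sign (−1)^0·+1^2·-1^1 = -1.
Ram(-779, -49321) = {19, 31, 37, ∞}; no ℚ_19-point on the conic.

[19, 31, 37, inf]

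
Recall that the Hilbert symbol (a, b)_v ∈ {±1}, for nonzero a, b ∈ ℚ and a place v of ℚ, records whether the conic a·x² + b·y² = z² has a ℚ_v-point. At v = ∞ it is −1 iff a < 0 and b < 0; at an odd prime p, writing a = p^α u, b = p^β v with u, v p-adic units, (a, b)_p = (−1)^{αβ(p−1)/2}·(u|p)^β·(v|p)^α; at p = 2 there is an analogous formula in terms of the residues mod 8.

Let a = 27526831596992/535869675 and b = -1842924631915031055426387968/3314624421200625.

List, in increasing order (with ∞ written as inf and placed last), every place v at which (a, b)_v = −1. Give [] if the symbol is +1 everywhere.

(a, b) ≡ (30381, -2) mod (ℚ^×)²; places V = {2, 3, 5, 7, 11, 13, 19, 37, 41, ∞}.
(a,b)_19: α=3, u≡13; β=6, v≡4 (mod 19); (13|19)=-1, (4|19)=+1; sign (−1)^0·-1^6·+1^3 = +1.
(a,b)_41: α=1, u≡17; β=2, v≡37 (mod 41); (17|41)=-1, (37|41)=+1; sign (−1)^0·-1^2·+1^1 = +1.
(a,b)_7: α=6, u≡4; β=2, v≡3 (mod 7); (4|7)=+1, (3|7)=-1; sign (−1)^0·+1^2·-1^6 = +1.
(a,b)_5: α=-2, u≡1; β=-4, v≡2 (mod 5); (1|5)=+1, (2|5)=-1; sign (−1)^0·+1^-4·-1^-2 = +1.
(a,b)_2: α=6, β=21; u≡5, v≡7 (mod 8); ε(u)ε(v)=0·1, αω(v)=6·0, βω(u)=21·1; sum ≡ 1  ⇒  -1.
(a,b)_11: α=-2, u≡10; β=2, v≡3 (mod 11); (10|11)=-1, (3|11)=+1; sign (−1)^0·-1^2·+1^-2 = +1.
(a,b)_3: α=-11, u≡2; β=-22, v≡1 (mod 3); (2|3)=-1, (1|3)=+1; sign (−1)^0·-1^-22·+1^-11 = +1.
(a,b)_37: α=0, u≡7; β=4, v≡23 (mod 37); (7|37)=+1, (23|37)=-1; sign (−1)^0·+1^4·-1^0 = +1.
(a,b)_13: α=1, u≡1; β=-2, v≡7 (mod 13); (1|13)=+1, (7|13)=-1; sign (−1)^0·+1^-2·-1^1 = -1.
(a,b)_∞: sgn(30381)=+, sgn(-2)=−, so +1.
(30381, -2 / ℚ) ramifies at {2, 13}: a division algebra.

[2, 13]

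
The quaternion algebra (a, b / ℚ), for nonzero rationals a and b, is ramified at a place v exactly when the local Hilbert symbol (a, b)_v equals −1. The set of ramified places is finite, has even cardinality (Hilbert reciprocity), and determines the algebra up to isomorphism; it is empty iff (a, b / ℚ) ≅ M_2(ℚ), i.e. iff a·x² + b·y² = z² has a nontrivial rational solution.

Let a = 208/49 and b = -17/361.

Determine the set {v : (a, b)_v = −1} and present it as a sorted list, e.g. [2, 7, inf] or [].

Mod squares: a ≡ 13, b ≡ -17. Check v ∈ {∞, 2, 7, 13, 17, 19}.
v=∞: 13 > 0 and -17 < 0  ⇒  (a,b)_∞ = +1.
v=2: v_2(a)=4, v_2(b)=0; units ≡ 5, 7 (mod 8); ε·ε+αω+βω = 0·1+4·0+0·1 ≡ 0  ⇒  (a,b)_2 = +1.
v=17: a=17^0·(≡15), b=17^1·(≡4) mod 17; (15|17)=+1, (4|17)=+1; (−1)^{0·1·8}·(+1)^1·(+1)^0 = +1.
v=7: a=7^-2·(≡5), b=7^0·(≡1) mod 7; (5|7)=-1, (1|7)=+1; (−1)^{-2·0·3}·(-1)^0·(+1)^-2 = +1.
v=19: a=19^0·(≡12), b=19^-2·(≡2) mod 19; (12|19)=-1, (2|19)=-1; (−1)^{0·-2·9}·(-1)^-2·(-1)^0 = +1.
v=13: a=13^1·(≡12), b=13^0·(≡10) mod 13; (12|13)=+1, (10|13)=+1; (−1)^{1·0·6}·(+1)^0·(+1)^1 = +1.
Every local symbol is +1, so the conic 13·x² + -17·y² = z² has ℚ_v-points for all v and hence a ℚ-point; (a, b / ℚ) ≅ M_2(ℚ).

[]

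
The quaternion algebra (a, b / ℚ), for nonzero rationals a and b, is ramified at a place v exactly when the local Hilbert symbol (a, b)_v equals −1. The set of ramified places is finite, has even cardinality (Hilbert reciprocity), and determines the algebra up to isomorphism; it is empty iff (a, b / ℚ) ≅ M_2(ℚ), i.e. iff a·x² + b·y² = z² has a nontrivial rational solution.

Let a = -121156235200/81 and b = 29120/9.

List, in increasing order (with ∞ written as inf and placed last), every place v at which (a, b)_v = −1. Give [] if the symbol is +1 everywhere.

Mod squares: a ≡ -7, b ≡ 455. Check v ∈ {∞, 2, 3, 5, 7, 11, 13, 23}.
v=11: a=11^2·(≡9), b=11^0·(≡4) mod 11; (9|11)=+1, (4|11)=+1; (−1)^{2·0·5}·(+1)^0·(+1)^2 = +1.
v=23: a=23^2·(≡4), b=23^0·(≡13) mod 23; (4|23)=+1, (13|23)=+1; (−1)^{2·0·11}·(+1)^0·(+1)^2 = +1.
v=13: a=13^2·(≡7), b=13^1·(≡12) mod 13; (7|13)=-1, (12|13)=+1; (−1)^{2·1·6}·(-1)^1·(+1)^2 = -1.
v=5: a=5^2·(≡2), b=5^1·(≡1) mod 5; (2|5)=-1, (1|5)=+1; (−1)^{2·1·2}·(-1)^1·(+1)^2 = -1.
v=2: v_2(a)=6, v_2(b)=6; units ≡ 1, 7 (mod 8); ε·ε+αω+βω = 0·1+6·0+6·0 ≡ 0  ⇒  (a,b)_2 = +1.
v=∞: -7 < 0 and 455 > 0  ⇒  (a,b)_∞ = +1.
v=3: a=3^-4·(≡2), b=3^-2·(≡2) mod 3; (2|3)=-1, (2|3)=-1; (−1)^{-4·-2·1}·(-1)^-2·(-1)^-4 = +1.
v=7: a=7^1·(≡6), b=7^1·(≡1) mod 7; (6|7)=-1, (1|7)=+1; (−1)^{1·1·3}·(-1)^1·(+1)^1 = +1.
(-7, 455 / ℚ) ramifies at {5, 13}: a division algebra.

[5, 13]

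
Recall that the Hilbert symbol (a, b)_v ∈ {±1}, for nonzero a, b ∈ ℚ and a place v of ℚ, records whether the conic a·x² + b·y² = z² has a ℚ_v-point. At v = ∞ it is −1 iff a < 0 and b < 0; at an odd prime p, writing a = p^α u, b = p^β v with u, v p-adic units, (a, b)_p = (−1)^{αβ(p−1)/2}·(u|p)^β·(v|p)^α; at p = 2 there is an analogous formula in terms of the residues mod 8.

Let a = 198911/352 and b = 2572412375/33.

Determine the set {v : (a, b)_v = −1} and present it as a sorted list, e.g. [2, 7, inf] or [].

(a, b) ≡ (12122, 20092215) mod (ℚ^×)²; places V = {2, 3, 5, 11, 13, 17, 19, 29, ∞}.
(a,b)_11: α=-1, u≡2; β=-1, v≡9 (mod 11); (2|11)=-1, (9|11)=+1; sign (−1)^1·-1^-1·+1^-1 = +1.
(a,b)_19: α=3, u≡1; β=1, v≡15 (mod 19); (1|19)=+1, (15|19)=-1; sign (−1)^1·+1^1·-1^3 = +1.
(a,b)_∞: sgn(12122)=+, sgn(20092215)=+, so +1.
(a,b)_5: α=0, u≡3; β=3, v≡3 (mod 5); (3|5)=-1, (3|5)=-1; sign (−1)^0·-1^3·-1^0 = -1.
(a,b)_3: α=0, u≡2; β=-1, v≡1 (mod 3); (2|3)=-1, (1|3)=+1; sign (−1)^0·-1^-1·+1^0 = -1.
(a,b)_17: α=0, u≡8; β=1, v≡2 (mod 17); (8|17)=+1, (2|17)=+1; sign (−1)^0·+1^1·+1^0 = +1.
(a,b)_29: α=1, u≡11; β=1, v≡24 (mod 29); (11|29)=-1, (24|29)=+1; sign (−1)^0·-1^1·+1^1 = -1.
(a,b)_2: α=-5, β=0; u≡5, v≡7 (mod 8); ε(u)ε(v)=0·1, αω(v)=-5·0, βω(u)=0·1; sum ≡ 0  ⇒  +1.
(a,b)_13: α=0, u≡11; β=3, v≡8 (mod 13); (11|13)=-1, (8|13)=-1; sign (−1)^0·-1^3·-1^0 = -1.
|Ram(12122, 20092215)| = 4, even; anisotropic at {3, 5, 13, 29}.

[3, 5, 13, 29]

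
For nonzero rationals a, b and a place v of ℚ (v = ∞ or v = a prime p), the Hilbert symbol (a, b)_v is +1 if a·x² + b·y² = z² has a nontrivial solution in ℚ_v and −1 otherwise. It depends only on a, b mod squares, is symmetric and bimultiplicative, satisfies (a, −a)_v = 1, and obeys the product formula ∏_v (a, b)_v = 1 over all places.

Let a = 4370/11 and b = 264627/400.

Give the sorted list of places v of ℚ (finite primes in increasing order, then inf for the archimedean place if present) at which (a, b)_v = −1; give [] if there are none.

Mod squares: a ≡ 48070, b ≡ 3. Check v ∈ {∞, 2, 3, 5, 11, 19, 23}.
v=19: a=19^1·(≡14), b=19^0·(≡14) mod 19; (14|19)=-1, (14|19)=-1; (−1)^{1·0·9}·(-1)^0·(-1)^1 = -1.
v=23: a=23^1·(≡11), b=23^0·(≡9) mod 23; (11|23)=-1, (9|23)=+1; (−1)^{1·0·11}·(-1)^0·(+1)^1 = +1.
v=5: a=5^1·(≡4), b=5^-2·(≡2) mod 5; (4|5)=+1, (2|5)=-1; (−1)^{1·-2·2}·(+1)^-2·(-1)^1 = -1.
v=11: a=11^-1·(≡3), b=11^2·(≡5) mod 11; (3|11)=+1, (5|11)=+1; (−1)^{-1·2·5}·(+1)^2·(+1)^-1 = +1.
v=2: v_2(a)=1, v_2(b)=-4; units ≡ 3, 3 (mod 8); ε·ε+αω+βω = 1·1+1·1+-4·1 ≡ 0  ⇒  (a,b)_2 = +1.
v=3: a=3^0·(≡1), b=3^7·(≡1) mod 3; (1|3)=+1, (1|3)=+1; (−1)^{0·7·1}·(+1)^7·(+1)^0 = +1.
v=∞: 48070 > 0 and 3 > 0  ⇒  (a,b)_∞ = +1.
(48070, 3 / ℚ) ramifies at {5, 19}: a division algebra.

[5, 19]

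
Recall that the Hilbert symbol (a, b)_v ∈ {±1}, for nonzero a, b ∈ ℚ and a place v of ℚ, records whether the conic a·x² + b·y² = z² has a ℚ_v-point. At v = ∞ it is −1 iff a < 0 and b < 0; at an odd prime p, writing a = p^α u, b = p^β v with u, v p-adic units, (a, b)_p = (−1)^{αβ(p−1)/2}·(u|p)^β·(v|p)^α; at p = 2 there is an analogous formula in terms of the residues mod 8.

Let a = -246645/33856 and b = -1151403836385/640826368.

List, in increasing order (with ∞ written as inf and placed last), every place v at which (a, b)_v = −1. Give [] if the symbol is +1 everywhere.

(a, b) ≡ (-3045, -57855) mod (ℚ^×)²; places V = {2, 3, 5, 7, 11, 13, 19, 23, 29, 37, ∞}.
(a,b)_19: α=0, u≡3; β=1, v≡15 (mod 19); (3|19)=-1, (15|19)=-1; sign (−1)^0·-1^1·-1^0 = -1.
(a,b)_3: α=5, u≡2; β=1, v≡2 (mod 3); (2|3)=-1, (2|3)=-1; sign (−1)^1·-1^1·-1^5 = -1.
(a,b)_5: α=1, u≡1; β=1, v≡1 (mod 5); (1|5)=+1, (1|5)=+1; sign (−1)^0·+1^1·+1^1 = +1.
(a,b)_2: α=-6, β=-10; u≡3, v≡1 (mod 8); ε(u)ε(v)=1·0, αω(v)=-6·0, βω(u)=-10·1; sum ≡ 0  ⇒  +1.
(a,b)_11: α=0, u≡7; β=2, v≡9 (mod 11); (7|11)=-1, (9|11)=+1; sign (−1)^0·-1^2·+1^0 = +1.
(a,b)_7: α=1, u≡6; β=-1, v≡2 (mod 7); (6|7)=-1, (2|7)=+1; sign (−1)^1·-1^-1·+1^1 = +1.
(a,b)_37: α=0, u≡34; β=2, v≡5 (mod 37); (34|37)=+1, (5|37)=-1; sign (−1)^0·+1^2·-1^0 = +1.
(a,b)_29: α=1, u≡15; β=3, v≡24 (mod 29); (15|29)=-1, (24|29)=+1; sign (−1)^0·-1^3·+1^1 = -1.
(a,b)_23: α=-2, u≡17; β=-2, v≡2 (mod 23); (17|23)=-1, (2|23)=+1; sign (−1)^0·-1^-2·+1^-2 = +1.
(a,b)_∞: sgn(-3045)=−, sgn(-57855)=−, so -1.
(a,b)_13: α=0, u≡1; β=-2, v≡7 (mod 13); (1|13)=+1, (7|13)=-1; sign (−1)^0·+1^-2·-1^0 = +1.
Ram(-3045, -57855) = {3, 19, 29, ∞}; no ℚ_3-point on the conic.

[3, 19, 29, inf]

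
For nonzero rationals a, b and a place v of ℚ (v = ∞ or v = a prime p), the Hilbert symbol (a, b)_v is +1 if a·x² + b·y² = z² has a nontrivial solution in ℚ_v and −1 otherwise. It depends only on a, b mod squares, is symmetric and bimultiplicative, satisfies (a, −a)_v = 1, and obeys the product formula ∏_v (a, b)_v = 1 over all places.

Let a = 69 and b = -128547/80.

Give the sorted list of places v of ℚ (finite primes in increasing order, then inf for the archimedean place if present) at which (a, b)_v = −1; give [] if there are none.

(a, b) ≡ (69, -15) mod (ℚ^×)²; places V = {2, 3, 5, 23, ∞}.
(a,b)_3: α=1, u≡2; β=5, v≡1 (mod 3); (2|3)=-1, (1|3)=+1; sign (−1)^1·-1^5·+1^1 = +1.
(a,b)_2: α=0, β=-4; u≡5, v≡1 (mod 8); ε(u)ε(v)=0·0, αω(v)=0·0, βω(u)=-4·1; sum ≡ 0  ⇒  +1.
(a,b)_∞: sgn(69)=+, sgn(-15)=−, so +1.
(a,b)_23: α=1, u≡3; β=2, v≡3 (mod 23); (3|23)=+1, (3|23)=+1; sign (−1)^0·+1^2·+1^1 = +1.
(a,b)_5: α=0, u≡4; β=-1, v≡3 (mod 5); (4|5)=+1, (3|5)=-1; sign (−1)^0·+1^-1·-1^0 = +1.
Ram(a, b) = ∅: the form 69·x² + -15·y² − z² is isotropic over every ℚ_v, so by Hasse–Minkowski it is isotropic over ℚ.

[]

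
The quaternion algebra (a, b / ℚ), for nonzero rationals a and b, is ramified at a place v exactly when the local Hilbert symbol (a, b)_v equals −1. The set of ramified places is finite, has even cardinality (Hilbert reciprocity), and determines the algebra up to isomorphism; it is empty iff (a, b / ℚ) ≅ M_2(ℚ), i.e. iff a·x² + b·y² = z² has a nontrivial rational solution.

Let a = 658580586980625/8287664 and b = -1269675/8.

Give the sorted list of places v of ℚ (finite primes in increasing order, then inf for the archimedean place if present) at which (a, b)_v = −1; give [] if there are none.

[2, 3]

Mod squares: a ≡ 11, b ≡ -1254. Check v ∈ {∞, 2, 3, 5, 7, 11, 19, 23, 29, 31}.
v=7: a=7^-2·(≡4), b=7^0·(≡6) mod 7; (4|7)=+1, (6|7)=-1; (−1)^{-2·0·3}·(+1)^0·(-1)^-2 = +1.
v=2: v_2(a)=-4, v_2(b)=-3; units ≡ 3, 5 (mod 8); ε·ε+αω+βω = 1·0+-4·1+-3·1 ≡ 1  ⇒  (a,b)_2 = -1.
v=5: a=5^4·(≡1), b=5^2·(≡1) mod 5; (1|5)=+1, (1|5)=+1; (−1)^{4·2·2}·(+1)^2·(+1)^4 = +1.
v=31: a=31^-2·(≡11), b=31^0·(≡30) mod 31; (11|31)=-1, (30|31)=-1; (−1)^{-2·0·15}·(-1)^0·(-1)^-2 = +1.
v=23: a=23^2·(≡14), b=23^0·(≡5) mod 23; (14|23)=-1, (5|23)=-1; (−1)^{2·0·11}·(-1)^0·(-1)^2 = +1.
v=11: a=11^-1·(≡1), b=11^1·(≡8) mod 11; (1|11)=+1, (8|11)=-1; (−1)^{-1·1·5}·(+1)^1·(-1)^-1 = +1.
v=∞: 11 > 0 and -1254 < 0  ⇒  (a,b)_∞ = +1.
v=29: a=29^2·(≡26), b=29^0·(≡4) mod 29; (26|29)=-1, (4|29)=+1; (−1)^{2·0·14}·(-1)^0·(+1)^2 = +1.
v=3: a=3^8·(≡2), b=3^5·(≡2) mod 3; (2|3)=-1, (2|3)=-1; (−1)^{8·5·1}·(-1)^5·(-1)^8 = -1.
v=19: a=19^2·(≡16), b=19^1·(≡14) mod 19; (16|19)=+1, (14|19)=-1; (−1)^{2·1·9}·(+1)^1·(-1)^2 = +1.
Ram(11, -1254) = {2, 3}; no ℚ_2-point on the conic.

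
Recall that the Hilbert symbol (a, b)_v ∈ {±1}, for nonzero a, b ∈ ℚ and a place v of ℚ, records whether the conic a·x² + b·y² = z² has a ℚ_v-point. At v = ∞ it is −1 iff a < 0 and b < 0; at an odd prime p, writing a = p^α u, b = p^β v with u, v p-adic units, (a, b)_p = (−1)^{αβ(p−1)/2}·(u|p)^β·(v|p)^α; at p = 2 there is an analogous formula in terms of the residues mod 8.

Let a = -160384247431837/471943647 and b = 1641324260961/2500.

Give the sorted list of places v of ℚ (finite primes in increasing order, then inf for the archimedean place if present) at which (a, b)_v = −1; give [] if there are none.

[3, 13, 29, 31]

Mod squares: a ≡ -899899, b ≡ 127281. Check v ∈ {∞, 2, 3, 5, 7, 11, 13, 17, 19, 23, 29, 31}.
v=5: a=5^0·(≡4), b=5^-4·(≡4) mod 5; (4|5)=+1, (4|5)=+1; (−1)^{0·-4·2}·(+1)^-4·(+1)^0 = +1.
v=23: a=23^-2·(≡19), b=23^0·(≡21) mod 23; (19|23)=-1, (21|23)=-1; (−1)^{-2·0·11}·(-1)^0·(-1)^-2 = +1.
v=17: a=17^-2·(≡9), b=17^0·(≡15) mod 17; (9|17)=+1, (15|17)=+1; (−1)^{-2·0·8}·(+1)^0·(+1)^-2 = +1.
v=11: a=11^3·(≡5), b=11^1·(≡10) mod 11; (5|11)=+1, (10|11)=-1; (−1)^{3·1·5}·(+1)^1·(-1)^3 = +1.
v=29: a=29^1·(≡28), b=29^1·(≡3) mod 29; (28|29)=+1, (3|29)=-1; (−1)^{1·1·14}·(+1)^1·(-1)^1 = -1.
v=∞: -899899 < 0 and 127281 > 0  ⇒  (a,b)_∞ = +1.
v=19: a=19^2·(≡5), b=19^3·(≡1) mod 19; (5|19)=+1, (1|19)=+1; (−1)^{2·3·9}·(+1)^3·(+1)^2 = +1.
v=13: a=13^5·(≡5), b=13^0·(≡2) mod 13; (5|13)=-1, (2|13)=-1; (−1)^{5·0·6}·(-1)^0·(-1)^5 = -1.
v=7: a=7^-3·(≡6), b=7^3·(≡2) mod 7; (6|7)=-1, (2|7)=+1; (−1)^{-3·3·3}·(-1)^3·(+1)^-3 = +1.
v=31: a=31^1·(≡9), b=31^0·(≡17) mod 31; (9|31)=+1, (17|31)=-1; (−1)^{1·0·15}·(+1)^0·(-1)^1 = -1.
v=2: v_2(a)=0, v_2(b)=-2; units ≡ 5, 1 (mod 8); ε·ε+αω+βω = 0·0+0·0+-2·1 ≡ 0  ⇒  (a,b)_2 = +1.
v=3: a=3^-2·(≡2), b=3^7·(≡1) mod 3; (2|3)=-1, (1|3)=+1; (−1)^{-2·7·1}·(-1)^7·(+1)^-2 = -1.
Ram(-899899, 127281) = {3, 13, 29, 31}; no ℚ_3-point on the conic.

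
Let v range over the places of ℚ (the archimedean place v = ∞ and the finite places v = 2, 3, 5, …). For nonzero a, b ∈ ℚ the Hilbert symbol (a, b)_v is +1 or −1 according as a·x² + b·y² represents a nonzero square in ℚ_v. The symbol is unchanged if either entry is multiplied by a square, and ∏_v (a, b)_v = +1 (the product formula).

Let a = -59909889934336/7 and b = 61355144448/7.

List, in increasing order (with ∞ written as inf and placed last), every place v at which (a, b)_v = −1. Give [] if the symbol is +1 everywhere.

(a, b) ≡ (-84847, 1103011) mod (ℚ^×)²; places V = {2, 3, 7, 13, 17, 23, 31, ∞}.
(a,b)_3: α=0, u≡2; β=2, v≡1 (mod 3); (2|3)=-1, (1|3)=+1; sign (−1)^0·-1^2·+1^0 = +1.
(a,b)_7: α=-1, u≡6; β=-1, v≡3 (mod 7); (6|7)=-1, (3|7)=-1; sign (−1)^1·-1^-1·-1^-1 = -1.
(a,b)_17: α=1, u≡14; β=1, v≡7 (mod 17); (14|17)=-1, (7|17)=-1; sign (−1)^0·-1^1·-1^1 = +1.
(a,b)_23: α=1, u≡14; β=1, v≡6 (mod 23); (14|23)=-1, (6|23)=+1; sign (−1)^1·-1^1·+1^1 = +1.
(a,b)_31: α=1, u≡23; β=1, v≡11 (mod 31); (23|31)=-1, (11|31)=-1; sign (−1)^1·-1^1·-1^1 = -1.
(a,b)_13: α=6, u≡4; β=3, v≡4 (mod 13); (4|13)=+1, (4|13)=+1; sign (−1)^0·+1^3·+1^6 = +1.
(a,b)_2: α=10, β=8; u≡1, v≡3 (mod 8); ε(u)ε(v)=0·1, αω(v)=10·1, βω(u)=8·0; sum ≡ 0  ⇒  +1.
(a,b)_∞: sgn(-84847)=−, sgn(1103011)=+, so +1.
Ram(-84847, 1103011) = {7, 31}; no ℚ_7-point on the conic.

[7, 31]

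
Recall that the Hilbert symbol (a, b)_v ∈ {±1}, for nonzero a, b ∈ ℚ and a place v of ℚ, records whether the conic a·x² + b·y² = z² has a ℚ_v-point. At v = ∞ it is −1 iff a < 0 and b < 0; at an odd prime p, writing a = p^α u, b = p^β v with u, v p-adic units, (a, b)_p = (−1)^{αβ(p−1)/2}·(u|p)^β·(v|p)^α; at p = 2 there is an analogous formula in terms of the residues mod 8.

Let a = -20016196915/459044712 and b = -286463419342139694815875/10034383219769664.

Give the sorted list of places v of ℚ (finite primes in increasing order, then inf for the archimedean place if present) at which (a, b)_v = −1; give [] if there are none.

[5, 7, 13, inf]

Mod squares: a ≡ -30030, b ≡ -15015. Check v ∈ {∞, 2, 3, 5, 7, 11, 13, 19, 29, 37}.
v=5: a=5^1·(≡1), b=5^3·(≡2) mod 5; (1|5)=+1, (2|5)=-1; (−1)^{1·3·2}·(+1)^3·(-1)^1 = -1.
v=2: v_2(a)=-3, v_2(b)=-6; units ≡ 1, 1 (mod 8); ε·ε+αω+βω = 0·0+-3·0+-6·0 ≡ 0  ⇒  (a,b)_2 = +1.
v=19: a=19^-2·(≡11), b=19^-4·(≡3) mod 19; (11|19)=+1, (3|19)=-1; (−1)^{-2·-4·9}·(+1)^-4·(-1)^-2 = +1.
v=7: a=7^-1·(≡2), b=7^-1·(≡2) mod 7; (2|7)=+1, (2|7)=+1; (−1)^{-1·-1·3}·(+1)^-1·(+1)^-1 = -1.
v=37: a=37^2·(≡13), b=37^4·(≡36) mod 37; (13|37)=-1, (36|37)=+1; (−1)^{2·4·18}·(-1)^4·(+1)^2 = +1.
v=29: a=29^-2·(≡18), b=29^-4·(≡6) mod 29; (18|29)=-1, (6|29)=+1; (−1)^{-2·-4·14}·(-1)^-4·(+1)^-2 = +1.
v=13: a=13^3·(≡12), b=13^7·(≡2) mod 13; (12|13)=+1, (2|13)=-1; (−1)^{3·7·6}·(+1)^7·(-1)^3 = -1.
v=3: a=3^-3·(≡1), b=3^-5·(≡2) mod 3; (1|3)=+1, (2|3)=-1; (−1)^{-3·-5·1}·(+1)^-5·(-1)^-3 = +1.
v=∞: -30030 < 0 and -15015 < 0  ⇒  (a,b)_∞ = -1.
v=11: a=11^3·(≡4), b=11^7·(≡6) mod 11; (4|11)=+1, (6|11)=-1; (−1)^{3·7·5}·(+1)^7·(-1)^3 = +1.
(-30030, -15015 / ℚ) ramifies at {5, 7, 13, ∞}: a division algebra.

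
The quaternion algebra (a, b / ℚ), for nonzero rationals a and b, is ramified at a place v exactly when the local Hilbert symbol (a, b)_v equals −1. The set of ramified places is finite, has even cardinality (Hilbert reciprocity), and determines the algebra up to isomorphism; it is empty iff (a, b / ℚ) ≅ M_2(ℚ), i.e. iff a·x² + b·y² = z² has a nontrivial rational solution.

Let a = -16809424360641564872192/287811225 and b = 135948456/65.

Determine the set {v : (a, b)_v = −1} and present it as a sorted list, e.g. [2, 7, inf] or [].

[2, 5, 13, 17, 41, 43]

Mod squares: a ≡ -9758, b ≡ 27273610. Check v ∈ {∞, 2, 3, 5, 7, 13, 17, 23, 29, 41, 43}.
v=43: a=43^2·(≡33), b=43^1·(≡34) mod 43; (33|43)=-1, (34|43)=-1; (−1)^{2·1·21}·(-1)^1·(-1)^2 = -1.
v=23: a=23^2·(≡19), b=23^0·(≡9) mod 23; (19|23)=-1, (9|23)=+1; (−1)^{2·0·11}·(-1)^0·(+1)^2 = +1.
v=29: a=29^-2·(≡18), b=29^0·(≡24) mod 29; (18|29)=-1, (24|29)=+1; (−1)^{-2·0·14}·(-1)^0·(+1)^-2 = +1.
v=3: a=3^-4·(≡1), b=3^4·(≡1) mod 3; (1|3)=+1, (1|3)=+1; (−1)^{-4·4·1}·(+1)^4·(+1)^-4 = +1.
v=17: a=17^5·(≡8), b=17^1·(≡12) mod 17; (8|17)=+1, (12|17)=-1; (−1)^{5·1·8}·(+1)^1·(-1)^5 = -1.
v=41: a=41^3·(≡1), b=41^1·(≡30) mod 41; (1|41)=+1, (30|41)=-1; (−1)^{3·1·20}·(+1)^1·(-1)^3 = -1.
v=∞: -9758 < 0 and 27273610 > 0  ⇒  (a,b)_∞ = +1.
v=7: a=7^3·(≡3), b=7^1·(≡1) mod 7; (3|7)=-1, (1|7)=+1; (−1)^{3·1·3}·(-1)^1·(+1)^3 = +1.
v=2: v_2(a)=9, v_2(b)=3; units ≡ 1, 5 (mod 8); ε·ε+αω+βω = 0·0+9·1+3·0 ≡ 1  ⇒  (a,b)_2 = -1.
v=5: a=5^-2·(≡2), b=5^-1·(≡2) mod 5; (2|5)=-1, (2|5)=-1; (−1)^{-2·-1·2}·(-1)^-1·(-1)^-2 = -1.
v=13: a=13^-2·(≡11), b=13^-1·(≡4) mod 13; (11|13)=-1, (4|13)=+1; (−1)^{-2·-1·6}·(-1)^-1·(+1)^-2 = -1.
Ram(-9758, 27273610) = {2, 5, 13, 17, 41, 43}; no ℚ_2-point on the conic.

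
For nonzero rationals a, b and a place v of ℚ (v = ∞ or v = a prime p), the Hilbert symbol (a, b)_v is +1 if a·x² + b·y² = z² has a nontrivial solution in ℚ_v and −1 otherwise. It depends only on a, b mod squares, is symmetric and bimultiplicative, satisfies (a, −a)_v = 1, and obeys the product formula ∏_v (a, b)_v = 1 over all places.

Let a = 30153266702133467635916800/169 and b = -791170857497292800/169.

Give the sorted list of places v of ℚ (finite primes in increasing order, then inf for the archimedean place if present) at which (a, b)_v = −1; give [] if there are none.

[11, 29, 31, 41]

(a, b) ≡ (810898, -47) mod (ℚ^×)²; places V = {2, 5, 11, 13, 29, 31, 41, 47, ∞}.
(a,b)_∞: sgn(810898)=+, sgn(-47)=−, so +1.
(a,b)_13: α=-2, u≡3; β=-2, v≡5 (mod 13); (3|13)=+1, (5|13)=-1; sign (−1)^0·+1^-2·-1^-2 = +1.
(a,b)_5: α=2, u≡3; β=2, v≡2 (mod 5); (3|5)=-1, (2|5)=-1; sign (−1)^0·-1^2·-1^2 = +1.
(a,b)_41: α=3, u≡23; β=2, v≡13 (mod 41); (23|41)=+1, (13|41)=-1; sign (−1)^0·+1^2·-1^3 = -1.
(a,b)_2: α=13, β=12; u≡1, v≡1 (mod 8); ε(u)ε(v)=0·0, αω(v)=13·0, βω(u)=12·0; sum ≡ 0  ⇒  +1.
(a,b)_11: α=3, u≡8; β=2, v≡8 (mod 11); (8|11)=-1, (8|11)=-1; sign (−1)^0·-1^2·-1^3 = -1.
(a,b)_29: α=3, u≡4; β=2, v≡15 (mod 29); (4|29)=+1, (15|29)=-1; sign (−1)^0·+1^2·-1^3 = -1.
(a,b)_47: α=2, u≡16; β=1, v≡38 (mod 47); (16|47)=+1, (38|47)=-1; sign (−1)^0·+1^1·-1^2 = +1.
(a,b)_31: α=3, u≡1; β=2, v≡21 (mod 31); (1|31)=+1, (21|31)=-1; sign (−1)^0·+1^2·-1^3 = -1.
|Ram(810898, -47)| = 4, even; anisotropic at {11, 29, 31, 41}.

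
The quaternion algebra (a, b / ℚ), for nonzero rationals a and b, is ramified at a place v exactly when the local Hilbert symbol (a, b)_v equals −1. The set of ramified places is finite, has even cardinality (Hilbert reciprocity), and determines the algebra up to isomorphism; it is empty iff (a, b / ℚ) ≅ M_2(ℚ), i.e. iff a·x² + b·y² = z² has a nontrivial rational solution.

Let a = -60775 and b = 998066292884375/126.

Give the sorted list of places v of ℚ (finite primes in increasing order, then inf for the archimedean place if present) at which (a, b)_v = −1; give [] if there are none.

[7, 11]

Mod squares: a ≡ -2431, b ≡ 13090. Check v ∈ {∞, 2, 3, 5, 7, 11, 13, 17}.
v=13: a=13^1·(≡5), b=13^2·(≡9) mod 13; (5|13)=-1, (9|13)=+1; (−1)^{1·2·6}·(-1)^2·(+1)^1 = +1.
v=17: a=17^1·(≡12), b=17^5·(≡7) mod 17; (12|17)=-1, (7|17)=-1; (−1)^{1·5·8}·(-1)^5·(-1)^1 = +1.
v=2: v_2(a)=0, v_2(b)=-1; units ≡ 1, 1 (mod 8); ε·ε+αω+βω = 0·0+0·0+-1·0 ≡ 0  ⇒  (a,b)_2 = +1.
v=∞: -2431 < 0 and 13090 > 0  ⇒  (a,b)_∞ = +1.
v=11: a=11^1·(≡8), b=11^3·(≡8) mod 11; (8|11)=-1, (8|11)=-1; (−1)^{1·3·5}·(-1)^3·(-1)^1 = -1.
v=7: a=7^0·(≡6), b=7^-1·(≡2) mod 7; (6|7)=-1, (2|7)=+1; (−1)^{0·-1·3}·(-1)^-1·(+1)^0 = -1.
v=5: a=5^2·(≡4), b=5^5·(≡3) mod 5; (4|5)=+1, (3|5)=-1; (−1)^{2·5·2}·(+1)^5·(-1)^2 = +1.
v=3: a=3^0·(≡2), b=3^-2·(≡1) mod 3; (2|3)=-1, (1|3)=+1; (−1)^{0·-2·1}·(-1)^-2·(+1)^0 = +1.
Ram(-2431, 13090) = {7, 11}; no ℚ_7-point on the conic.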